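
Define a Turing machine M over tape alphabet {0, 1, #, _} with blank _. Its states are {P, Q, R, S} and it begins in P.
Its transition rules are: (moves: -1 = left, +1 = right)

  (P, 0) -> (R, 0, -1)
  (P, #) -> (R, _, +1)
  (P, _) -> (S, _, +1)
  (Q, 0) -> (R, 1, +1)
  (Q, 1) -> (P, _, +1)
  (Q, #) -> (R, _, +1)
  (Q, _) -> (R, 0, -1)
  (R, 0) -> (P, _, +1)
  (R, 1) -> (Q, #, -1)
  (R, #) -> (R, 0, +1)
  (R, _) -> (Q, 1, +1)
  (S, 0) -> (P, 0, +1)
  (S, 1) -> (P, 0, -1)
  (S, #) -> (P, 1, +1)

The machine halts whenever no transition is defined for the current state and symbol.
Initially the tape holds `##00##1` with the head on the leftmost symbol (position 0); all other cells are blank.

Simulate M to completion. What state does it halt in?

P | [#]#00##1____   read # → write _, move +1, go to R
R | _[#]00##1____   read # → write 0, move +1, go to R
R | _0[0]0##1____   read 0 → write _, move +1, go to P
P | _0_[0]##1____   read 0 → write 0, move -1, go to R
R | _0[_]0##1____   read _ → write 1, move +1, go to Q
Q | _01[0]##1____   read 0 → write 1, move +1, go to R
R | _011[#]#1____   read # → write 0, move +1, go to R
R | _0110[#]1____   read # → write 0, move +1, go to R
R | _01100[1]____   read 1 → write #, move -1, go to Q
Q | _0110[0]#____   read 0 → write 1, move +1, go to R
R | _01101[#]____   read # → write 0, move +1, go to R
R | _011010[_]___   read _ → write 1, move +1, go to Q
Q | _0110101[_]__   read _ → write 0, move -1, go to R
R | _011010[1]0__   read 1 → write #, move -1, go to Q
Q | _01101[0]#0__   read 0 → write 1, move +1, go to R
R | _011011[#]0__   read # → write 0, move +1, go to R
R | _0110110[0]__   read 0 → write _, move +1, go to P
P | _0110110_[_]_   read _ → write _, move +1, go to S
S | _0110110__[_]
No transition is defined for (S, _); M halts in state S.

S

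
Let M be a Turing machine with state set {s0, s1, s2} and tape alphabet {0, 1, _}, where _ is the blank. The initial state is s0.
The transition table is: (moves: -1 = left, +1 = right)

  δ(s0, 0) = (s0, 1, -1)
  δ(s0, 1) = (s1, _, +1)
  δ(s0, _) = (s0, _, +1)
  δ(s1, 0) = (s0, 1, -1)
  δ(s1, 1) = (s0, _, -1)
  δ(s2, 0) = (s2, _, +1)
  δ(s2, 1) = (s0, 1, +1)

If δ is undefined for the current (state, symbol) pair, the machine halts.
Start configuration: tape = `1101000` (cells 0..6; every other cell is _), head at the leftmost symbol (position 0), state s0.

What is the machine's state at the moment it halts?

state=s0 head=0 tape=[1]101000_   (s0,1)→(s1,_,+1)
state=s1 head=1 tape=_[1]01000_   (s1,1)→(s0,_,-1)
state=s0 head=0 tape=[_]_01000_   (s0,_)→(s0,_,+1)
state=s0 head=1 tape=_[_]01000_   (s0,_)→(s0,_,+1)
state=s0 head=2 tape=__[0]1000_   (s0,0)→(s0,1,-1)
state=s0 head=1 tape=_[_]11000_   (s0,_)→(s0,_,+1)
state=s0 head=2 tape=__[1]1000_   (s0,1)→(s1,_,+1)
state=s1 head=3 tape=___[1]000_   (s1,1)→(s0,_,-1)
state=s0 head=2 tape=__[_]_000_   (s0,_)→(s0,_,+1)
state=s0 head=3 tape=___[_]000_   (s0,_)→(s0,_,+1)
state=s0 head=4 tape=____[0]00_   (s0,0)→(s0,1,-1)
state=s0 head=3 tape=___[_]100_   (s0,_)→(s0,_,+1)
state=s0 head=4 tape=____[1]00_   (s0,1)→(s1,_,+1)
state=s1 head=5 tape=_____[0]0_   (s1,0)→(s0,1,-1)
state=s0 head=4 tape=____[_]10_   (s0,_)→(s0,_,+1)
state=s0 head=5 tape=_____[1]0_   (s0,1)→(s1,_,+1)
state=s1 head=6 tape=______[0]_   (s1,0)→(s0,1,-1)
state=s0 head=5 tape=_____[_]1_   (s0,_)→(s0,_,+1)
state=s0 head=6 tape=______[1]_   (s0,1)→(s1,_,+1)
state=s1 head=7 tape=_______[_]
No transition is defined for (s1, _); M halts in state s1.

s1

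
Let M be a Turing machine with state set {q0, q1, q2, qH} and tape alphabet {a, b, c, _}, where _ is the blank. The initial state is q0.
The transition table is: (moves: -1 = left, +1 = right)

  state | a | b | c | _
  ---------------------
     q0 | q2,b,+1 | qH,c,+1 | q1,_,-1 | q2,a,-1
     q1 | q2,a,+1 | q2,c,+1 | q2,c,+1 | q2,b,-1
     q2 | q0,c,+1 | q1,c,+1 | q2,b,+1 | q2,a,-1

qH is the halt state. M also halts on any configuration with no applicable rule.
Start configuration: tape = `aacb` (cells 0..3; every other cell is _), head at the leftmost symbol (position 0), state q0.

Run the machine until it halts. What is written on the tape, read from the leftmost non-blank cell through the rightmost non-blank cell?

q0 | [a]acb_   read a → write b, move +1, go to q2
q2 | b[a]cb_   read a → write c, move +1, go to q0
q0 | bc[c]b_   read c → write _, move -1, go to q1
q1 | b[c]_b_   read c → write c, move +1, go to q2
q2 | bc[_]b_   read _ → write a, move -1, go to q2
q2 | b[c]ab_   read c → write b, move +1, go to q2
q2 | bb[a]b_   read a → write c, move +1, go to q0
q0 | bbc[b]_   read b → write c, move +1, go to qH
qH | bbcc[_]
The non-blank tape span at halt is bbcc.

bbcc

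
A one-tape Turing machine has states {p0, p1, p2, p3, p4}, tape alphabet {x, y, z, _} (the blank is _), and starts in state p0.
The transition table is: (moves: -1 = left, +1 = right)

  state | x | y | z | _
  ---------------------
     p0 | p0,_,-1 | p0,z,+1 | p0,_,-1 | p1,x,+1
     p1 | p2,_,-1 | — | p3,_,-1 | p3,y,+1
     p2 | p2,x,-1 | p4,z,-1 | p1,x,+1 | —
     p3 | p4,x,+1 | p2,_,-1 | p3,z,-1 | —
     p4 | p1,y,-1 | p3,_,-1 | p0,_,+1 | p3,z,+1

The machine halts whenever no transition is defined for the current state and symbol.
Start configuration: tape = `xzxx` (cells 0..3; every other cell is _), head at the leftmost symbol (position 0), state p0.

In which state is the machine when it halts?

p2

p0 | __[x]zxx   read x → write _, move -1, go to p0
p0 | _[_]_zxx   read _ → write x, move +1, go to p1
p1 | _x[_]zxx   read _ → write y, move +1, go to p3
p3 | _xy[z]xx   read z → write z, move -1, go to p3
p3 | _x[y]zxx   read y → write _, move -1, go to p2
p2 | _[x]_zxx   read x → write x, move -1, go to p2
p2 | [_]x_zxx
No transition is defined for (p2, _); M halts in state p2.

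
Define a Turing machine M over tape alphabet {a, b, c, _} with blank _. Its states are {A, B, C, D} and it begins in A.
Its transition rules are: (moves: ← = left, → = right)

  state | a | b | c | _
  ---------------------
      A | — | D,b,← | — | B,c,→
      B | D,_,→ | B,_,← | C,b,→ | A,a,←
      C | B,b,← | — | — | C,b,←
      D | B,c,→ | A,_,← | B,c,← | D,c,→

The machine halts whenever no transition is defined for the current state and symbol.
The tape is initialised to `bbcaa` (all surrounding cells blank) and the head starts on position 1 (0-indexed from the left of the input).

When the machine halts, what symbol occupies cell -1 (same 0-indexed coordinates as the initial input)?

c

state=A head=1 tape=_b[b]caa   (A,b)→(D,b,←)
state=D head=0 tape=_[b]bcaa   (D,b)→(A,_,←)
state=A head=-1 tape=[_]_bcaa   (A,_)→(B,c,→)
state=B head=0 tape=c[_]bcaa   (B,_)→(A,a,←)
state=A head=-1 tape=[c]abcaa
Cell -1 holds c when M halts.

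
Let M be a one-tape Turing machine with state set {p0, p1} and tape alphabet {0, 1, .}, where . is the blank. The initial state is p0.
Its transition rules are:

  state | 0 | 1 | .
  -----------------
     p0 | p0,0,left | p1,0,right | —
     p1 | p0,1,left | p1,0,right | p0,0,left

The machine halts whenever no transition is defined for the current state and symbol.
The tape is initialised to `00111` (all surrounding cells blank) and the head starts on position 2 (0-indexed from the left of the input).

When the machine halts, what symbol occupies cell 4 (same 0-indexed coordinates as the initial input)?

0

state=p0 head=2 tape=.00[1]11.   (p0,1)→(p1,0,right)
state=p1 head=3 tape=.000[1]1.   (p1,1)→(p1,0,right)
state=p1 head=4 tape=.0000[1].   (p1,1)→(p1,0,right)
state=p1 head=5 tape=.00000[.]   (p1,.)→(p0,0,left)
state=p0 head=4 tape=.0000[0]0   (p0,0)→(p0,0,left)
state=p0 head=3 tape=.000[0]00   (p0,0)→(p0,0,left)
state=p0 head=2 tape=.00[0]000   (p0,0)→(p0,0,left)
state=p0 head=1 tape=.0[0]0000   (p0,0)→(p0,0,left)
state=p0 head=0 tape=.[0]00000   (p0,0)→(p0,0,left)
state=p0 head=-1 tape=[.]000000
Cell 4 holds 0 when M halts.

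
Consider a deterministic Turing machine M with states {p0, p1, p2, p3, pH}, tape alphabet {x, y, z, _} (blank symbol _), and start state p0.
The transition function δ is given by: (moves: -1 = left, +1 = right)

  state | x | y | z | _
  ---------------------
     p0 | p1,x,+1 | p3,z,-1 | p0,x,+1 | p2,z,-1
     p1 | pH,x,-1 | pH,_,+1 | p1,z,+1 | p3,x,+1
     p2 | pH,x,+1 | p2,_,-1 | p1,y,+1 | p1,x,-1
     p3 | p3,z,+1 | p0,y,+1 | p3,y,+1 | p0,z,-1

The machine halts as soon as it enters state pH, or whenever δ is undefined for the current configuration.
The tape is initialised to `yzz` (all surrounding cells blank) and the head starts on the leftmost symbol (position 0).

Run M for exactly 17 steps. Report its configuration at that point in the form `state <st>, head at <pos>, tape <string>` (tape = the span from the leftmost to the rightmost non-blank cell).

state p2, head at 3, tape xzyyyyxxz

state=p0 head=0 tape=____[y]zz__   (p0,y)→(p3,z,-1)
state=p3 head=-1 tape=___[_]zzz__   (p3,_)→(p0,z,-1)
state=p0 head=-2 tape=__[_]zzzz__   (p0,_)→(p2,z,-1)
state=p2 head=-3 tape=_[_]zzzzz__   (p2,_)→(p1,x,-1)
state=p1 head=-4 tape=[_]xzzzzz__   (p1,_)→(p3,x,+1)
state=p3 head=-3 tape=x[x]zzzzz__   (p3,x)→(p3,z,+1)
state=p3 head=-2 tape=xz[z]zzzz__   (p3,z)→(p3,y,+1)
state=p3 head=-1 tape=xzy[z]zzz__   (p3,z)→(p3,y,+1)
state=p3 head=0 tape=xzyy[z]zz__   (p3,z)→(p3,y,+1)
state=p3 head=1 tape=xzyyy[z]z__   (p3,z)→(p3,y,+1)
state=p3 head=2 tape=xzyyyy[z]__   (p3,z)→(p3,y,+1)
state=p3 head=3 tape=xzyyyyy[_]_   (p3,_)→(p0,z,-1)
state=p0 head=2 tape=xzyyyy[y]z_   (p0,y)→(p3,z,-1)
state=p3 head=1 tape=xzyyy[y]zz_   (p3,y)→(p0,y,+1)
state=p0 head=2 tape=xzyyyy[z]z_   (p0,z)→(p0,x,+1)
state=p0 head=3 tape=xzyyyyx[z]_   (p0,z)→(p0,x,+1)
state=p0 head=4 tape=xzyyyyxx[_]   (p0,_)→(p2,z,-1)
state=p2 head=3 tape=xzyyyyx[x]z
After 17 steps: state p2, head at 3, tape xzyyyyxxz.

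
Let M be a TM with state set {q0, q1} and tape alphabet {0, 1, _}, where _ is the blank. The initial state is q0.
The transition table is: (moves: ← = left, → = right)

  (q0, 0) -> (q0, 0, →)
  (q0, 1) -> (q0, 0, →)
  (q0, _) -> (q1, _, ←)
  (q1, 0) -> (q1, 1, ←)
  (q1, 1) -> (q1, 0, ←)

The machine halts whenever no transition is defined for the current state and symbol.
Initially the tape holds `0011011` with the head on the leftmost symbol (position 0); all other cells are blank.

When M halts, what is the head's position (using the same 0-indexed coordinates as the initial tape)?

q0 | _[0]011011_   read 0 → write 0, move →, go to q0
q0 | _0[0]11011_   read 0 → write 0, move →, go to q0
q0 | _00[1]1011_   read 1 → write 0, move →, go to q0
q0 | _000[1]011_   read 1 → write 0, move →, go to q0
q0 | _0000[0]11_   read 0 → write 0, move →, go to q0
q0 | _00000[1]1_   read 1 → write 0, move →, go to q0
q0 | _000000[1]_   read 1 → write 0, move →, go to q0
q0 | _0000000[_]   read _ → write _, move ←, go to q1
q1 | _000000[0]_   read 0 → write 1, move ←, go to q1
q1 | _00000[0]1_   read 0 → write 1, move ←, go to q1
q1 | _0000[0]11_   read 0 → write 1, move ←, go to q1
q1 | _000[0]111_   read 0 → write 1, move ←, go to q1
q1 | _00[0]1111_   read 0 → write 1, move ←, go to q1
q1 | _0[0]11111_   read 0 → write 1, move ←, go to q1
q1 | _[0]111111_   read 0 → write 1, move ←, go to q1
q1 | [_]1111111_
At halt the head is at cell -1.

-1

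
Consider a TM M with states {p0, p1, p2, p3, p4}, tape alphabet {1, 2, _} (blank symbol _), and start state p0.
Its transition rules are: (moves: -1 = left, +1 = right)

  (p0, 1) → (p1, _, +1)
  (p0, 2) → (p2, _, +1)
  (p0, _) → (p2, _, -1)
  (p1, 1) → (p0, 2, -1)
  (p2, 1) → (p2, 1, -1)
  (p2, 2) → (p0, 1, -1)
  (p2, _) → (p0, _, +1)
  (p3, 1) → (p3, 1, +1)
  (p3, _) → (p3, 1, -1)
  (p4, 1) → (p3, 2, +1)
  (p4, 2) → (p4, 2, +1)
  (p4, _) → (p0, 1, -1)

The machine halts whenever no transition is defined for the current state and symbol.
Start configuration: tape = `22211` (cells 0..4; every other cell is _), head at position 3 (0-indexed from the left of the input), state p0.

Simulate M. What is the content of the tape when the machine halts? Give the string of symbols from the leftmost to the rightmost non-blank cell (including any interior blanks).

2___2

p0 | 222[1]1   read 1 → write _, move +1, go to p1
p1 | 222_[1]   read 1 → write 2, move -1, go to p0
p0 | 222[_]2   read _ → write _, move -1, go to p2
p2 | 22[2]_2   read 2 → write 1, move -1, go to p0
p0 | 2[2]1_2   read 2 → write _, move +1, go to p2
p2 | 2_[1]_2   read 1 → write 1, move -1, go to p2
p2 | 2[_]1_2   read _ → write _, move +1, go to p0
p0 | 2_[1]_2   read 1 → write _, move +1, go to p1
p1 | 2__[_]2
The non-blank tape span at halt is 2___2.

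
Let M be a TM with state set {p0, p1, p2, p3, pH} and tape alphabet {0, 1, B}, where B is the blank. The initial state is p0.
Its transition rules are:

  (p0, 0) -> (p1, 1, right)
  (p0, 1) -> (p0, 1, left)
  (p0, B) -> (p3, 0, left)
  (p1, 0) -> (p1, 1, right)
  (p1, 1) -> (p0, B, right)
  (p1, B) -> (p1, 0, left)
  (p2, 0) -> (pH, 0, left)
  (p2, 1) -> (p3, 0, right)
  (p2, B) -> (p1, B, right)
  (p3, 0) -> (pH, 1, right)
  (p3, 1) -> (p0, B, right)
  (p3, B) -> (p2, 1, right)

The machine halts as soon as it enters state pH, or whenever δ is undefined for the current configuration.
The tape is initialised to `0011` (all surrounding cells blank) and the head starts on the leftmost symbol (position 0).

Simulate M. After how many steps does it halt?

state=p0 head=0 tape=[0]011B   (p0,0)→(p1,1,right)
state=p1 head=1 tape=1[0]11B   (p1,0)→(p1,1,right)
state=p1 head=2 tape=11[1]1B   (p1,1)→(p0,B,right)
state=p0 head=3 tape=11B[1]B   (p0,1)→(p0,1,left)
state=p0 head=2 tape=11[B]1B   (p0,B)→(p3,0,left)
state=p3 head=1 tape=1[1]01B   (p3,1)→(p0,B,right)
state=p0 head=2 tape=1B[0]1B   (p0,0)→(p1,1,right)
state=p1 head=3 tape=1B1[1]B   (p1,1)→(p0,B,right)
state=p0 head=4 tape=1B1B[B]   (p0,B)→(p3,0,left)
state=p3 head=3 tape=1B1[B]0   (p3,B)→(p2,1,right)
state=p2 head=4 tape=1B11[0]   (p2,0)→(pH,0,left)
state=pH head=3 tape=1B1[1]0
M halts after 11 transitions.

11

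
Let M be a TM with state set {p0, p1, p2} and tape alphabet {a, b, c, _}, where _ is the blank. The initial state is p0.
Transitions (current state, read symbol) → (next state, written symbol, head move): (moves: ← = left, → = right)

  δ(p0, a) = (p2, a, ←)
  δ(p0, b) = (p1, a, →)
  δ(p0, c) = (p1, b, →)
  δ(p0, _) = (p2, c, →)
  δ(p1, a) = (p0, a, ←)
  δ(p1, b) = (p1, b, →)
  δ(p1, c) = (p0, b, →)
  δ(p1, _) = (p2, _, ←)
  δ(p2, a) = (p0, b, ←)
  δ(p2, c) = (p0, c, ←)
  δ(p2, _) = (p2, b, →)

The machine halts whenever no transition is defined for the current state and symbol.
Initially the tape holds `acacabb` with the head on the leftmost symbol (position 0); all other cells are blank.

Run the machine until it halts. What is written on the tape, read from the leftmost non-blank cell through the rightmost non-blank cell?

state=p0 head=0 tape=_[a]cacabb   (p0,a)→(p2,a,←)
state=p2 head=-1 tape=[_]acacabb   (p2,_)→(p2,b,→)
state=p2 head=0 tape=b[a]cacabb   (p2,a)→(p0,b,←)
state=p0 head=-1 tape=[b]bcacabb   (p0,b)→(p1,a,→)
state=p1 head=0 tape=a[b]cacabb   (p1,b)→(p1,b,→)
state=p1 head=1 tape=ab[c]acabb   (p1,c)→(p0,b,→)
state=p0 head=2 tape=abb[a]cabb   (p0,a)→(p2,a,←)
state=p2 head=1 tape=ab[b]acabb
The non-blank tape span at halt is abbacabb.

abbacabb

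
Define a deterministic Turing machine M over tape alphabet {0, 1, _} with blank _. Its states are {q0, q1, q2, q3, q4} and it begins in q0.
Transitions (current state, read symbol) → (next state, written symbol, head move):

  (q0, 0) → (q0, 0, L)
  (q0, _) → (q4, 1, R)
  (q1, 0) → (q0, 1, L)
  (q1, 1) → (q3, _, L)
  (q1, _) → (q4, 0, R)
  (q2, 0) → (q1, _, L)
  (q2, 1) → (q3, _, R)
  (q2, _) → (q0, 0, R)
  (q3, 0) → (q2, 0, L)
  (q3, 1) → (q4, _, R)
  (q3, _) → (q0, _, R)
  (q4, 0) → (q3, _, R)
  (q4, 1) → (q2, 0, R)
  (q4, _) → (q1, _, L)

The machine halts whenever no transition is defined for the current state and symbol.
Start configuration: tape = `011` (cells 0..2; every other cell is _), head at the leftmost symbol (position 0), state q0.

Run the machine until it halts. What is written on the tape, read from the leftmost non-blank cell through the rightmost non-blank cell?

q0 | _[0]11___   read 0 → write 0, move L, go to q0
q0 | [_]011___   read _ → write 1, move R, go to q4
q4 | 1[0]11___   read 0 → write _, move R, go to q3
q3 | 1_[1]1___   read 1 → write _, move R, go to q4
q4 | 1__[1]___   read 1 → write 0, move R, go to q2
q2 | 1__0[_]__   read _ → write 0, move R, go to q0
q0 | 1__00[_]_   read _ → write 1, move R, go to q4
q4 | 1__001[_]   read _ → write _, move L, go to q1
q1 | 1__00[1]_   read 1 → write _, move L, go to q3
q3 | 1__0[0]__   read 0 → write 0, move L, go to q2
q2 | 1__[0]0__   read 0 → write _, move L, go to q1
q1 | 1_[_]_0__   read _ → write 0, move R, go to q4
q4 | 1_0[_]0__   read _ → write _, move L, go to q1
q1 | 1_[0]_0__   read 0 → write 1, move L, go to q0
q0 | 1[_]1_0__   read _ → write 1, move R, go to q4
q4 | 11[1]_0__   read 1 → write 0, move R, go to q2
q2 | 110[_]0__   read _ → write 0, move R, go to q0
q0 | 1100[0]__   read 0 → write 0, move L, go to q0
q0 | 110[0]0__   read 0 → write 0, move L, go to q0
q0 | 11[0]00__   read 0 → write 0, move L, go to q0
q0 | 1[1]000__
The non-blank tape span at halt is 11000.

11000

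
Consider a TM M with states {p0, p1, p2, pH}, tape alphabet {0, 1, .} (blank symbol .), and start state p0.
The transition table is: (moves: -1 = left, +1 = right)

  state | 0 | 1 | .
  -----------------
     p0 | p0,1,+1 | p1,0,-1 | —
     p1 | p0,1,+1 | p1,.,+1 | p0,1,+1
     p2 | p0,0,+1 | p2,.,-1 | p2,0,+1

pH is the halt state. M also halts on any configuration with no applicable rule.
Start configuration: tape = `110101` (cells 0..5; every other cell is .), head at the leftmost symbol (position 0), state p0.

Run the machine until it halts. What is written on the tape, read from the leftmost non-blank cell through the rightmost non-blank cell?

p0 | .[1]10101.   read 1 → write 0, move -1, go to p1
p1 | [.]010101.   read . → write 1, move +1, go to p0
p0 | 1[0]10101.   read 0 → write 1, move +1, go to p0
p0 | 11[1]0101.   read 1 → write 0, move -1, go to p1
p1 | 1[1]00101.   read 1 → write ., move +1, go to p1
p1 | 1.[0]0101.   read 0 → write 1, move +1, go to p0
p0 | 1.1[0]101.   read 0 → write 1, move +1, go to p0
p0 | 1.11[1]01.   read 1 → write 0, move -1, go to p1
p1 | 1.1[1]001.   read 1 → write ., move +1, go to p1
p1 | 1.1.[0]01.   read 0 → write 1, move +1, go to p0
p0 | 1.1.1[0]1.   read 0 → write 1, move +1, go to p0
p0 | 1.1.11[1].   read 1 → write 0, move -1, go to p1
p1 | 1.1.1[1]0.   read 1 → write ., move +1, go to p1
p1 | 1.1.1.[0].   read 0 → write 1, move +1, go to p0
p0 | 1.1.1.1[.]
The non-blank tape span at halt is 1.1.1.1.

1.1.1.1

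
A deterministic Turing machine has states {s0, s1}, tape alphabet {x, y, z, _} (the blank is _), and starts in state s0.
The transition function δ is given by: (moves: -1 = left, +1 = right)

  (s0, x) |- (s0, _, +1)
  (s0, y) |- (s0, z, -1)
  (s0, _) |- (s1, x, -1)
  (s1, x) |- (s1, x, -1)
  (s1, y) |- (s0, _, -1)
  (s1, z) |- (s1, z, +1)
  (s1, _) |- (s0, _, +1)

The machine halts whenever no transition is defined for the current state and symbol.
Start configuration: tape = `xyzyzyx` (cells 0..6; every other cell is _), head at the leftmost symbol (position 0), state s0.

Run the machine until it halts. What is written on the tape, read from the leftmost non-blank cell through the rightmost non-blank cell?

state=s0 head=0 tape=_[x]yzyzyx   (s0,x)→(s0,_,+1)
state=s0 head=1 tape=__[y]zyzyx   (s0,y)→(s0,z,-1)
state=s0 head=0 tape=_[_]zzyzyx   (s0,_)→(s1,x,-1)
state=s1 head=-1 tape=[_]xzzyzyx   (s1,_)→(s0,_,+1)
state=s0 head=0 tape=_[x]zzyzyx   (s0,x)→(s0,_,+1)
state=s0 head=1 tape=__[z]zyzyx
The non-blank tape span at halt is zzyzyx.

zzyzyx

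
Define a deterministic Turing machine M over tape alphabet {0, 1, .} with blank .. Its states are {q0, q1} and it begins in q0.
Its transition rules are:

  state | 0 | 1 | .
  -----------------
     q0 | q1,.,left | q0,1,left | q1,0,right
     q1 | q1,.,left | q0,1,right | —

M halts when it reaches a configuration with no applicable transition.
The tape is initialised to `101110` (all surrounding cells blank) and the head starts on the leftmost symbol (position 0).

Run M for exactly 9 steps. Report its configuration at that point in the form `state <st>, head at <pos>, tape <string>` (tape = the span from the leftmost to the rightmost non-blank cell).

state q0, head at 1, tape 0101110

state=q0 head=0 tape=.[1]01110   (q0,1)→(q0,1,left)
state=q0 head=-1 tape=[.]101110   (q0,.)→(q1,0,right)
state=q1 head=0 tape=0[1]01110   (q1,1)→(q0,1,right)
state=q0 head=1 tape=01[0]1110   (q0,0)→(q1,.,left)
state=q1 head=0 tape=0[1].1110   (q1,1)→(q0,1,right)
state=q0 head=1 tape=01[.]1110   (q0,.)→(q1,0,right)
state=q1 head=2 tape=010[1]110   (q1,1)→(q0,1,right)
state=q0 head=3 tape=0101[1]10   (q0,1)→(q0,1,left)
state=q0 head=2 tape=010[1]110   (q0,1)→(q0,1,left)
state=q0 head=1 tape=01[0]1110
After 9 steps: state q0, head at 1, tape 0101110.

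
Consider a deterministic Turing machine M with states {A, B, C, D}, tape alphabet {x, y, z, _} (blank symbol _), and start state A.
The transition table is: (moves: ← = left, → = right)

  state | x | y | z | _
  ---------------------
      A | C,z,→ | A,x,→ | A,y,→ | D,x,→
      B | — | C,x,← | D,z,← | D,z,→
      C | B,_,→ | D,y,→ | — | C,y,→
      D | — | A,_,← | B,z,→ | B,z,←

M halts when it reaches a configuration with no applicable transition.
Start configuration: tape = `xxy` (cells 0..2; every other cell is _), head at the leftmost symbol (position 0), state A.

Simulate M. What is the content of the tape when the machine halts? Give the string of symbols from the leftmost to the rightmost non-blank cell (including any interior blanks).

zxzzz

state=A head=0 tape=[x]xy__   (A,x)→(C,z,→)
state=C head=1 tape=z[x]y__   (C,x)→(B,_,→)
state=B head=2 tape=z_[y]__   (B,y)→(C,x,←)
state=C head=1 tape=z[_]x__   (C,_)→(C,y,→)
state=C head=2 tape=zy[x]__   (C,x)→(B,_,→)
state=B head=3 tape=zy_[_]_   (B,_)→(D,z,→)
state=D head=4 tape=zy_z[_]   (D,_)→(B,z,←)
state=B head=3 tape=zy_[z]z   (B,z)→(D,z,←)
state=D head=2 tape=zy[_]zz   (D,_)→(B,z,←)
state=B head=1 tape=z[y]zzz   (B,y)→(C,x,←)
state=C head=0 tape=[z]xzzz
The non-blank tape span at halt is zxzzz.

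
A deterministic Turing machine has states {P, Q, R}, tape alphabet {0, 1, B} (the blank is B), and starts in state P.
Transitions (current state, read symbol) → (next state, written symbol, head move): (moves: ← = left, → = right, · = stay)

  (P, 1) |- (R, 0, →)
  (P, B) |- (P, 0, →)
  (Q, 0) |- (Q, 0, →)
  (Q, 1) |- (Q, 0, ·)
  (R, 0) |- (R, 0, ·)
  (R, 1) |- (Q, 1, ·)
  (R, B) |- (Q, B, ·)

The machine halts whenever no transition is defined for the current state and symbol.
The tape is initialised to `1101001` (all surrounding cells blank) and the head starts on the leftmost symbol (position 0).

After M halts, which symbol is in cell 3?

P | [1]101001B   read 1 → write 0, move →, go to R
R | 0[1]01001B   read 1 → write 1, move ·, go to Q
Q | 0[1]01001B   read 1 → write 0, move ·, go to Q
Q | 0[0]01001B   read 0 → write 0, move →, go to Q
Q | 00[0]1001B   read 0 → write 0, move →, go to Q
Q | 000[1]001B   read 1 → write 0, move ·, go to Q
Q | 000[0]001B   read 0 → write 0, move →, go to Q
Q | 0000[0]01B   read 0 → write 0, move →, go to Q
Q | 00000[0]1B   read 0 → write 0, move →, go to Q
Q | 000000[1]B   read 1 → write 0, move ·, go to Q
Q | 000000[0]B   read 0 → write 0, move →, go to Q
Q | 0000000[B]
Cell 3 holds 0 when M halts.

0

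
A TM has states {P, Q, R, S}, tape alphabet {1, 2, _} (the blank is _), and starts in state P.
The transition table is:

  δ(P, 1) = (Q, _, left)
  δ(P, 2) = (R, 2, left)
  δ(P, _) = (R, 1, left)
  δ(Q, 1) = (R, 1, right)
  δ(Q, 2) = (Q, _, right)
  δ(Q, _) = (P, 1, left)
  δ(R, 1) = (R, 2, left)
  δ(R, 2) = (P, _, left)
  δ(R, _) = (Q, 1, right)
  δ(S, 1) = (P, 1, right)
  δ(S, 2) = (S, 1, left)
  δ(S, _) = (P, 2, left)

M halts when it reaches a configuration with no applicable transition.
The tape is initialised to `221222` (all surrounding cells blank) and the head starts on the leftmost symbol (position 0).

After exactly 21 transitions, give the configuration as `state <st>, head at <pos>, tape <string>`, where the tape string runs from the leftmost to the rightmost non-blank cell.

P | __[2]21222   read 2 → write 2, move left, go to R
R | _[_]221222   read _ → write 1, move right, go to Q
Q | _1[2]21222   read 2 → write _, move right, go to Q
Q | _1_[2]1222   read 2 → write _, move right, go to Q
Q | _1__[1]222   read 1 → write 1, move right, go to R
R | _1__1[2]22   read 2 → write _, move left, go to P
P | _1__[1]_22   read 1 → write _, move left, go to Q
Q | _1_[_]__22   read _ → write 1, move left, go to P
P | _1[_]1__22   read _ → write 1, move left, go to R
R | _[1]11__22   read 1 → write 2, move left, go to R
R | [_]211__22   read _ → write 1, move right, go to Q
Q | 1[2]11__22   read 2 → write _, move right, go to Q
Q | 1_[1]1__22   read 1 → write 1, move right, go to R
R | 1_1[1]__22   read 1 → write 2, move left, go to R
R | 1_[1]2__22   read 1 → write 2, move left, go to R
R | 1[_]22__22   read _ → write 1, move right, go to Q
Q | 11[2]2__22   read 2 → write _, move right, go to Q
Q | 11_[2]__22   read 2 → write _, move right, go to Q
Q | 11__[_]_22   read _ → write 1, move left, go to P
P | 11_[_]1_22   read _ → write 1, move left, go to R
R | 11[_]11_22   read _ → write 1, move right, go to Q
Q | 111[1]1_22
After 21 steps: state Q, head at 1, tape 11111_22.

state Q, head at 1, tape 11111_22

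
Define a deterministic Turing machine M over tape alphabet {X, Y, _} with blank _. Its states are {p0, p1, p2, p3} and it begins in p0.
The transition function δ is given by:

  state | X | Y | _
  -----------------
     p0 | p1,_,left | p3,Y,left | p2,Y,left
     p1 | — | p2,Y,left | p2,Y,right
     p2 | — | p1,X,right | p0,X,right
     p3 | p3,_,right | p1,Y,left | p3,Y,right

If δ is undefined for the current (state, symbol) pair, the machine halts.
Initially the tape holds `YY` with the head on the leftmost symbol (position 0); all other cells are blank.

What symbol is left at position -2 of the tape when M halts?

p0 | __[Y]Y   read Y → write Y, move left, go to p3
p3 | _[_]YY   read _ → write Y, move right, go to p3
p3 | _Y[Y]Y   read Y → write Y, move left, go to p1
p1 | _[Y]YY   read Y → write Y, move left, go to p2
p2 | [_]YYY   read _ → write X, move right, go to p0
p0 | X[Y]YY   read Y → write Y, move left, go to p3
p3 | [X]YYY   read X → write _, move right, go to p3
p3 | _[Y]YY   read Y → write Y, move left, go to p1
p1 | [_]YYY   read _ → write Y, move right, go to p2
p2 | Y[Y]YY   read Y → write X, move right, go to p1
p1 | YX[Y]Y   read Y → write Y, move left, go to p2
p2 | Y[X]YY
Cell -2 holds Y when M halts.

Y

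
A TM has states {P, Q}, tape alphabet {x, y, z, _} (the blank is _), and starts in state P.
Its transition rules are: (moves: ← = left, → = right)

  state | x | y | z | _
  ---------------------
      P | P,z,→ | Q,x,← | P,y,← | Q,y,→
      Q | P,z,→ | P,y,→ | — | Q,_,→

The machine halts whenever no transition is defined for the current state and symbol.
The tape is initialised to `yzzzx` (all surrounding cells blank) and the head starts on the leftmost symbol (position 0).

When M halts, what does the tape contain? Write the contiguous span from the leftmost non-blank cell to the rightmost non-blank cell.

yzxyzx

state=P head=0 tape=_[y]zzzx   (P,y)→(Q,x,←)
state=Q head=-1 tape=[_]xzzzx   (Q,_)→(Q,_,→)
state=Q head=0 tape=_[x]zzzx   (Q,x)→(P,z,→)
state=P head=1 tape=_z[z]zzx   (P,z)→(P,y,←)
state=P head=0 tape=_[z]yzzx   (P,z)→(P,y,←)
state=P head=-1 tape=[_]yyzzx   (P,_)→(Q,y,→)
state=Q head=0 tape=y[y]yzzx   (Q,y)→(P,y,→)
state=P head=1 tape=yy[y]zzx   (P,y)→(Q,x,←)
state=Q head=0 tape=y[y]xzzx   (Q,y)→(P,y,→)
state=P head=1 tape=yy[x]zzx   (P,x)→(P,z,→)
state=P head=2 tape=yyz[z]zx   (P,z)→(P,y,←)
state=P head=1 tape=yy[z]yzx   (P,z)→(P,y,←)
state=P head=0 tape=y[y]yyzx   (P,y)→(Q,x,←)
state=Q head=-1 tape=[y]xyyzx   (Q,y)→(P,y,→)
state=P head=0 tape=y[x]yyzx   (P,x)→(P,z,→)
state=P head=1 tape=yz[y]yzx   (P,y)→(Q,x,←)
state=Q head=0 tape=y[z]xyzx
The non-blank tape span at halt is yzxyzx.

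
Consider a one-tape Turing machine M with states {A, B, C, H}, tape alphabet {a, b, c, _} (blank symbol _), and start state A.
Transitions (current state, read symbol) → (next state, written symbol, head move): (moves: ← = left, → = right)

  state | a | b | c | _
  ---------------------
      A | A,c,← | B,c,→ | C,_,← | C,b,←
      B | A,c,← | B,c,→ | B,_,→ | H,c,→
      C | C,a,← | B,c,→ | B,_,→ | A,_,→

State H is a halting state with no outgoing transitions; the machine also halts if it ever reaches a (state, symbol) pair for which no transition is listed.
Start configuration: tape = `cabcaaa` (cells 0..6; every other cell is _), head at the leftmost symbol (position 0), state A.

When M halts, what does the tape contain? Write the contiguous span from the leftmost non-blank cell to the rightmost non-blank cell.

c____c_c

A | _[c]abcaaa__   read c → write _, move ←, go to C
C | [_]_abcaaa__   read _ → write _, move →, go to A
A | _[_]abcaaa__   read _ → write b, move ←, go to C
C | [_]babcaaa__   read _ → write _, move →, go to A
A | _[b]abcaaa__   read b → write c, move →, go to B
B | _c[a]bcaaa__   read a → write c, move ←, go to A
A | _[c]cbcaaa__   read c → write _, move ←, go to C
C | [_]_cbcaaa__   read _ → write _, move →, go to A
A | _[_]cbcaaa__   read _ → write b, move ←, go to C
C | [_]bcbcaaa__   read _ → write _, move →, go to A
A | _[b]cbcaaa__   read b → write c, move →, go to B
B | _c[c]bcaaa__   read c → write _, move →, go to B
B | _c_[b]caaa__   read b → write c, move →, go to B
B | _c_c[c]aaa__   read c → write _, move →, go to B
B | _c_c_[a]aa__   read a → write c, move ←, go to A
A | _c_c[_]caa__   read _ → write b, move ←, go to C
C | _c_[c]bcaa__   read c → write _, move →, go to B
B | _c__[b]caa__   read b → write c, move →, go to B
B | _c__c[c]aa__   read c → write _, move →, go to B
B | _c__c_[a]a__   read a → write c, move ←, go to A
A | _c__c[_]ca__   read _ → write b, move ←, go to C
C | _c__[c]bca__   read c → write _, move →, go to B
B | _c___[b]ca__   read b → write c, move →, go to B
B | _c___c[c]a__   read c → write _, move →, go to B
B | _c___c_[a]__   read a → write c, move ←, go to A
A | _c___c[_]c__   read _ → write b, move ←, go to C
C | _c___[c]bc__   read c → write _, move →, go to B
B | _c____[b]c__   read b → write c, move →, go to B
B | _c____c[c]__   read c → write _, move →, go to B
B | _c____c_[_]_   read _ → write c, move →, go to H
H | _c____c_c[_]
The non-blank tape span at halt is c____c_c.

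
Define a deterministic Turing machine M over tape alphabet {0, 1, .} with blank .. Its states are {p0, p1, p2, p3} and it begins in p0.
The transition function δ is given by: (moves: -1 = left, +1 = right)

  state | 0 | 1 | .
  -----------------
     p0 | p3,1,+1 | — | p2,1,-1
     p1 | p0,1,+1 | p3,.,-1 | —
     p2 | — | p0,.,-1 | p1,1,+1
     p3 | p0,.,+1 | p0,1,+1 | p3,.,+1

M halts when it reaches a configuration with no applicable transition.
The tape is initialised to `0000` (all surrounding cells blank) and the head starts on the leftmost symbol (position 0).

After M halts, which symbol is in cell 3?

state=p0 head=0 tape=[0]000.   (p0,0)→(p3,1,+1)
state=p3 head=1 tape=1[0]00.   (p3,0)→(p0,.,+1)
state=p0 head=2 tape=1.[0]0.   (p0,0)→(p3,1,+1)
state=p3 head=3 tape=1.1[0].   (p3,0)→(p0,.,+1)
state=p0 head=4 tape=1.1.[.]   (p0,.)→(p2,1,-1)
state=p2 head=3 tape=1.1[.]1   (p2,.)→(p1,1,+1)
state=p1 head=4 tape=1.11[1]   (p1,1)→(p3,.,-1)
state=p3 head=3 tape=1.1[1].   (p3,1)→(p0,1,+1)
state=p0 head=4 tape=1.11[.]   (p0,.)→(p2,1,-1)
state=p2 head=3 tape=1.1[1]1   (p2,1)→(p0,.,-1)
state=p0 head=2 tape=1.[1].1
Cell 3 holds . when M halts.

.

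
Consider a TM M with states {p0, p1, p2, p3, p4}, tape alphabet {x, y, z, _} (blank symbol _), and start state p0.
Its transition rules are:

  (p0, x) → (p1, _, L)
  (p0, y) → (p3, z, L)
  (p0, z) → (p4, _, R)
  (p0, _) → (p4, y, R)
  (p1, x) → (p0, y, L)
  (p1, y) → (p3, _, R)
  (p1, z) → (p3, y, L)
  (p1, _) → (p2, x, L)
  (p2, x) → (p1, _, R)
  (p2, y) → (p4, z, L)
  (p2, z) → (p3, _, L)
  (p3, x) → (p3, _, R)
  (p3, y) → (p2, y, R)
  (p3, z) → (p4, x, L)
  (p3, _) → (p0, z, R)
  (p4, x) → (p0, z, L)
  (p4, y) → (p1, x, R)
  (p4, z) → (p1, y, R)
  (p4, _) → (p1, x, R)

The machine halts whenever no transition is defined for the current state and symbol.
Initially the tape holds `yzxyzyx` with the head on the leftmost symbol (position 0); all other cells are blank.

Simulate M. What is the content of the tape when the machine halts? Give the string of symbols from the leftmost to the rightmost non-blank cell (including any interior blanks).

zzyyx_y_x

p0 | _[y]zxyzyx_   read y → write z, move L, go to p3
p3 | [_]zzxyzyx_   read _ → write z, move R, go to p0
p0 | z[z]zxyzyx_   read z → write _, move R, go to p4
p4 | z_[z]xyzyx_   read z → write y, move R, go to p1
p1 | z_y[x]yzyx_   read x → write y, move L, go to p0
p0 | z_[y]yyzyx_   read y → write z, move L, go to p3
p3 | z[_]zyyzyx_   read _ → write z, move R, go to p0
p0 | zz[z]yyzyx_   read z → write _, move R, go to p4
p4 | zz_[y]yzyx_   read y → write x, move R, go to p1
p1 | zz_x[y]zyx_   read y → write _, move R, go to p3
p3 | zz_x_[z]yx_   read z → write x, move L, go to p4
p4 | zz_x[_]xyx_   read _ → write x, move R, go to p1
p1 | zz_xx[x]yx_   read x → write y, move L, go to p0
p0 | zz_x[x]yyx_   read x → write _, move L, go to p1
p1 | zz_[x]_yyx_   read x → write y, move L, go to p0
p0 | zz[_]y_yyx_   read _ → write y, move R, go to p4
p4 | zzy[y]_yyx_   read y → write x, move R, go to p1
p1 | zzyx[_]yyx_   read _ → write x, move L, go to p2
p2 | zzy[x]xyyx_   read x → write _, move R, go to p1
p1 | zzy_[x]yyx_   read x → write y, move L, go to p0
p0 | zzy[_]yyyx_   read _ → write y, move R, go to p4
p4 | zzyy[y]yyx_   read y → write x, move R, go to p1
p1 | zzyyx[y]yx_   read y → write _, move R, go to p3
p3 | zzyyx_[y]x_   read y → write y, move R, go to p2
p2 | zzyyx_y[x]_   read x → write _, move R, go to p1
p1 | zzyyx_y_[_]   read _ → write x, move L, go to p2
p2 | zzyyx_y[_]x
The non-blank tape span at halt is zzyyx_y_x.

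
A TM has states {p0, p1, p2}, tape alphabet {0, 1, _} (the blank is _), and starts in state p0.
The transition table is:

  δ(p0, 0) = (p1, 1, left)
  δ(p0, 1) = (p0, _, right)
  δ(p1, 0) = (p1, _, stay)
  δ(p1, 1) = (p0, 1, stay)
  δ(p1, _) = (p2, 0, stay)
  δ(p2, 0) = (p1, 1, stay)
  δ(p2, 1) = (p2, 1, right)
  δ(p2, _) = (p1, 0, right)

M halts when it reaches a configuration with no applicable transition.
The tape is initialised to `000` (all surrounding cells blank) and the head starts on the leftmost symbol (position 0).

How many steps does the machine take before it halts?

p0 | _[0]00_   read 0 → write 1, move left, go to p1
p1 | [_]100_   read _ → write 0, move stay, go to p2
p2 | [0]100_   read 0 → write 1, move stay, go to p1
p1 | [1]100_   read 1 → write 1, move stay, go to p0
p0 | [1]100_   read 1 → write _, move right, go to p0
p0 | _[1]00_   read 1 → write _, move right, go to p0
p0 | __[0]0_   read 0 → write 1, move left, go to p1
p1 | _[_]10_   read _ → write 0, move stay, go to p2
p2 | _[0]10_   read 0 → write 1, move stay, go to p1
p1 | _[1]10_   read 1 → write 1, move stay, go to p0
p0 | _[1]10_   read 1 → write _, move right, go to p0
p0 | __[1]0_   read 1 → write _, move right, go to p0
p0 | ___[0]_   read 0 → write 1, move left, go to p1
p1 | __[_]1_   read _ → write 0, move stay, go to p2
p2 | __[0]1_   read 0 → write 1, move stay, go to p1
p1 | __[1]1_   read 1 → write 1, move stay, go to p0
p0 | __[1]1_   read 1 → write _, move right, go to p0
p0 | ___[1]_   read 1 → write _, move right, go to p0
p0 | ____[_]
M halts after 18 transitions.

18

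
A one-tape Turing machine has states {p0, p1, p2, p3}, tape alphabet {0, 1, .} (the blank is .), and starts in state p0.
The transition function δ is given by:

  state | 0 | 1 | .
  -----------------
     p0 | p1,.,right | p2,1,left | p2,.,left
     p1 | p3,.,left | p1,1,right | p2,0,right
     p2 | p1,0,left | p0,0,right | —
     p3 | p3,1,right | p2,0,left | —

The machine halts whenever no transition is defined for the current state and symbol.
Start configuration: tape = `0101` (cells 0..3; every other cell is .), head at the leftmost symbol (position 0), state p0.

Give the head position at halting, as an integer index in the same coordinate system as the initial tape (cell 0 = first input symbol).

0

p0 | [0]101   read 0 → write ., move right, go to p1
p1 | .[1]01   read 1 → write 1, move right, go to p1
p1 | .1[0]1   read 0 → write ., move left, go to p3
p3 | .[1].1   read 1 → write 0, move left, go to p2
p2 | [.]0.1
At halt the head is at cell 0.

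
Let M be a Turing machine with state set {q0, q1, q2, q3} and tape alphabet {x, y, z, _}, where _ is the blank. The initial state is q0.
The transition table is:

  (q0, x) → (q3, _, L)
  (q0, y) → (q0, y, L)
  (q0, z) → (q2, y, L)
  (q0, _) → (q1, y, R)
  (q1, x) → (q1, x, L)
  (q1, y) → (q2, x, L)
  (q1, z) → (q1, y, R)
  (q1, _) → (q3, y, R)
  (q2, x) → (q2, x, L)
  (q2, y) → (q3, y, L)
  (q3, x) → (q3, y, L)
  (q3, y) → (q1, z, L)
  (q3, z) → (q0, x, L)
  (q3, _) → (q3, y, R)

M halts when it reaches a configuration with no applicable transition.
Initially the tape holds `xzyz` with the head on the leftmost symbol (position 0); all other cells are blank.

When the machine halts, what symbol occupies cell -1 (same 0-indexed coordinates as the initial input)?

q0 | ____[x]zyz   read x → write _, move L, go to q3
q3 | ___[_]_zyz   read _ → write y, move R, go to q3
q3 | ___y[_]zyz   read _ → write y, move R, go to q3
q3 | ___yy[z]yz   read z → write x, move L, go to q0
q0 | ___y[y]xyz   read y → write y, move L, go to q0
q0 | ___[y]yxyz   read y → write y, move L, go to q0
q0 | __[_]yyxyz   read _ → write y, move R, go to q1
q1 | __y[y]yxyz   read y → write x, move L, go to q2
q2 | __[y]xyxyz   read y → write y, move L, go to q3
q3 | _[_]yxyxyz   read _ → write y, move R, go to q3
q3 | _y[y]xyxyz   read y → write z, move L, go to q1
q1 | _[y]zxyxyz   read y → write x, move L, go to q2
q2 | [_]xzxyxyz
Cell -1 holds x when M halts.

x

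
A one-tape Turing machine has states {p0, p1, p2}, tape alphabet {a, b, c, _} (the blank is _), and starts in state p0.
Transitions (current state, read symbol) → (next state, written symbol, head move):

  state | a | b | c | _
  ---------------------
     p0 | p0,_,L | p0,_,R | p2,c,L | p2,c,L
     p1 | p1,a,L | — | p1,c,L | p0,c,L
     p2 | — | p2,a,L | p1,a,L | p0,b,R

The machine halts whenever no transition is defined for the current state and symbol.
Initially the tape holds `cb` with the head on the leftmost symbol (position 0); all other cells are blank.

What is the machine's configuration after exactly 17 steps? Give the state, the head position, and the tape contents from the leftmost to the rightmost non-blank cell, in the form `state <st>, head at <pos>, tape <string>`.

state=p0 head=0 tape=___[c]b   (p0,c)→(p2,c,L)
state=p2 head=-1 tape=__[_]cb   (p2,_)→(p0,b,R)
state=p0 head=0 tape=__b[c]b   (p0,c)→(p2,c,L)
state=p2 head=-1 tape=__[b]cb   (p2,b)→(p2,a,L)
state=p2 head=-2 tape=_[_]acb   (p2,_)→(p0,b,R)
state=p0 head=-1 tape=_b[a]cb   (p0,a)→(p0,_,L)
state=p0 head=-2 tape=_[b]_cb   (p0,b)→(p0,_,R)
state=p0 head=-1 tape=__[_]cb   (p0,_)→(p2,c,L)
state=p2 head=-2 tape=_[_]ccb   (p2,_)→(p0,b,R)
state=p0 head=-1 tape=_b[c]cb   (p0,c)→(p2,c,L)
state=p2 head=-2 tape=_[b]ccb   (p2,b)→(p2,a,L)
state=p2 head=-3 tape=[_]accb   (p2,_)→(p0,b,R)
state=p0 head=-2 tape=b[a]ccb   (p0,a)→(p0,_,L)
state=p0 head=-3 tape=[b]_ccb   (p0,b)→(p0,_,R)
state=p0 head=-2 tape=_[_]ccb   (p0,_)→(p2,c,L)
state=p2 head=-3 tape=[_]cccb   (p2,_)→(p0,b,R)
state=p0 head=-2 tape=b[c]ccb   (p0,c)→(p2,c,L)
state=p2 head=-3 tape=[b]cccb
After 17 steps: state p2, head at -3, tape bcccb.

state p2, head at -3, tape bcccb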